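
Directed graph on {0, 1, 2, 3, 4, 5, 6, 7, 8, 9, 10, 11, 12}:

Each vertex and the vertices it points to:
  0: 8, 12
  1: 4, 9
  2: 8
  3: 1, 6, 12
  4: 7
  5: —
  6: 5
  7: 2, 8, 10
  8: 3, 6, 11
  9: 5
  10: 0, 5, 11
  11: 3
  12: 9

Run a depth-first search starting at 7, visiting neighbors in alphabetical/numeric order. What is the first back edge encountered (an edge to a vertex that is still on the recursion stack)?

4->7

DFS from 7 (visiting neighbors in alphabetical/numeric order); mark gray on enter, black on exit:
7 gray
  2 gray
    8 gray
      3 gray
        1 gray
          4 gray
            4→7: 7 is gray → back edge
First back edge: 4 → 7.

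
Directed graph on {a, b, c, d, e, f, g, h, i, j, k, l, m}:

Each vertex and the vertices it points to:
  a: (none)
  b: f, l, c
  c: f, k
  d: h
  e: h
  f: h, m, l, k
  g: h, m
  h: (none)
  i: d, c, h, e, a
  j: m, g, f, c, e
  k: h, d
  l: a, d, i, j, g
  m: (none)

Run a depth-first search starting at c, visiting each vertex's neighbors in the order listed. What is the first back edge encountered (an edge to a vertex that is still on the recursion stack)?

i→c

DFS from c (visiting each vertex's neighbors in the order listed); mark gray on enter, black on exit:
c gray
  f gray
    h gray
    h black
    m gray
    m black
    l gray
      a gray
      a black
      d gray
        d→h: h black — skip
      d black
      i gray
        i→d: d black — skip
        i→c: c is gray → back edge
First back edge: i → c.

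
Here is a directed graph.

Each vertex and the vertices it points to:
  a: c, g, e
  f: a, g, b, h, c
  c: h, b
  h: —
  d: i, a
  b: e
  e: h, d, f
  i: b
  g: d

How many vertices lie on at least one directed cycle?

8

A vertex is on a directed cycle iff it belongs to a strongly connected component of size ≥ 2 (or has a self-loop).
The vertices on cycles are {a, b, c, d, e, f, g, i} — 8 in total.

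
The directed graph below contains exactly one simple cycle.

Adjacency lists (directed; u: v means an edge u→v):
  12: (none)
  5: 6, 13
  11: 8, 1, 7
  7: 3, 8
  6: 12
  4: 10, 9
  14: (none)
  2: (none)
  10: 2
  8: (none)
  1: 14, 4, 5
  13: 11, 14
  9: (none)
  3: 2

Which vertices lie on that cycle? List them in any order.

1, 5, 11, 13

DFS with gray/black marking from 11:
11 gray
  8 gray
  8 black
  1 gray
    14 gray
    14 black
    4 gray
      10 gray
        2 gray
        2 black
      10 black
      9 gray
      9 black
    4 black
    5 gray
      6 gray
        12 gray
        12 black
      6 black
      13 gray
        13→11: 11 is gray → back edge
Back edge closes the cycle 11 → 1 → 5 → 13 → 11; its vertices are {1, 5, 11, 13}.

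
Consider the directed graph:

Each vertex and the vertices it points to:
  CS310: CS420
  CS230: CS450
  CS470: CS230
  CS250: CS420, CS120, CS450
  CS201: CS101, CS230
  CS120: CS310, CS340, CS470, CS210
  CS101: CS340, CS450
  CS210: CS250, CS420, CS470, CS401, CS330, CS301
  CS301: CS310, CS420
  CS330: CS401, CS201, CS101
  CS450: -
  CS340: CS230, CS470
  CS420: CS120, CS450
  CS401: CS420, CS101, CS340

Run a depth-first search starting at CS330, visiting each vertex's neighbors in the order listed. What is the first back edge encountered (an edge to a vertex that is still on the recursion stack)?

DFS from CS330 (visiting each vertex's neighbors in the order listed); mark gray on enter, black on exit:
CS330 gray
  CS401 gray
    CS420 gray
      CS120 gray
        CS310 gray
          CS310→CS420: CS420 is gray → back edge
First back edge: CS310 → CS420.

CS310->CS420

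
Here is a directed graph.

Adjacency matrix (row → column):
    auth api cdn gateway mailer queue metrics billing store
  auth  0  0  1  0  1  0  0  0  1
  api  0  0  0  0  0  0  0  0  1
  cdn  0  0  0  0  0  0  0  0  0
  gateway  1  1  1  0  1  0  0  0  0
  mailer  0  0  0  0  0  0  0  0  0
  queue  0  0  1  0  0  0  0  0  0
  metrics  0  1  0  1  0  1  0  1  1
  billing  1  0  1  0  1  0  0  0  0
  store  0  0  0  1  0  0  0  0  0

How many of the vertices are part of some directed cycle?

A vertex is on a directed cycle iff it belongs to a strongly connected component of size ≥ 2 (or has a self-loop).
The vertices on cycles are {api, auth, store, gateway} — 4 in total.

4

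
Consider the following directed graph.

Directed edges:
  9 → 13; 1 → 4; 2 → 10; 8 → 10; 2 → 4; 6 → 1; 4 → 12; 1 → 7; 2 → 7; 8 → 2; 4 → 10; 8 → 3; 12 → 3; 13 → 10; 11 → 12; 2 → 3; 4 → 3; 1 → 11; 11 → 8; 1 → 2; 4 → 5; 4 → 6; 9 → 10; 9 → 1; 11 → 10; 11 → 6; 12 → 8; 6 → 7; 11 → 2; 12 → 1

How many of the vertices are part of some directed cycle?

7

A vertex is on a directed cycle iff it belongs to a strongly connected component of size ≥ 2 (or has a self-loop).
The vertices on cycles are {1, 2, 4, 6, 8, 11, 12} — 7 in total.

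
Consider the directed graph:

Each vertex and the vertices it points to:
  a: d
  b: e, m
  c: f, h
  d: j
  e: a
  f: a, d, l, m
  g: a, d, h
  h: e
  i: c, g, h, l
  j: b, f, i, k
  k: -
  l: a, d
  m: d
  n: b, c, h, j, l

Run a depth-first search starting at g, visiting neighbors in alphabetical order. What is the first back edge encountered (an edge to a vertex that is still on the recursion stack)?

e→a

DFS from g (visiting neighbors in alphabetical order); mark gray on enter, black on exit:
g gray
  a gray
    d gray
      j gray
        b gray
          e gray
            e→a: a is gray → back edge
First back edge: e → a.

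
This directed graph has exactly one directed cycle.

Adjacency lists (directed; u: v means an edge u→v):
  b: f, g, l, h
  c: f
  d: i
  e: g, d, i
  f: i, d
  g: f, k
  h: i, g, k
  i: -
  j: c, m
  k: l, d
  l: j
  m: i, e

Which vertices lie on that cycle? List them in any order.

DFS with gray/black marking from l:
l gray
  j gray
    c gray
      f gray
        i gray
        i black
        d gray
          d→i: i black — skip
        d black
      f black
    c black
    m gray
      m→i: i black — skip
      e gray
        g gray
          g→f: f black — skip
          k gray
            k→l: l is gray → back edge
Back edge closes the cycle l → j → m → e → g → k → l; its vertices are {e, g, j, k, l, m}.

e, g, j, k, l, m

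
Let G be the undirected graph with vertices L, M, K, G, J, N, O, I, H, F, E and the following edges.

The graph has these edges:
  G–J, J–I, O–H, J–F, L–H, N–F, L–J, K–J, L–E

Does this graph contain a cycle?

No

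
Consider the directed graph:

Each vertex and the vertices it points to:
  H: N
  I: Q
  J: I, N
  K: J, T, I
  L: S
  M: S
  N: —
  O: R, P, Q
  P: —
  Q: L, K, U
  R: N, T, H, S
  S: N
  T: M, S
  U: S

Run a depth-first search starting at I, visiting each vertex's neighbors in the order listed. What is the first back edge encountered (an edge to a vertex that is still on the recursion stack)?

DFS from I (visiting each vertex's neighbors in the order listed); mark gray on enter, black on exit:
I gray
  Q gray
    L gray
      S gray
        N gray
        N black
      S black
    L black
    K gray
      J gray
        J→I: I is gray → back edge
First back edge: J → I.

J→I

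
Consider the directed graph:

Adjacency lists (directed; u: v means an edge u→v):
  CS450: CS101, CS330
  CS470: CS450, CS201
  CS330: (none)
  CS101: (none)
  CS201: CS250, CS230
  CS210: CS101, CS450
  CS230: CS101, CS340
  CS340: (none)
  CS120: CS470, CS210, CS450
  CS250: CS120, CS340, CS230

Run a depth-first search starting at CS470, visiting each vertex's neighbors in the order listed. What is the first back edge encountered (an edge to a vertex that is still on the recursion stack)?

DFS from CS470 (visiting each vertex's neighbors in the order listed); mark gray on enter, black on exit:
CS470 gray
  CS450 gray
    CS101 gray
    CS101 black
    CS330 gray
    CS330 black
  CS450 black
  CS201 gray
    CS250 gray
      CS120 gray
        CS120→CS470: CS470 is gray → back edge
First back edge: CS120 → CS470.

CS120->CS470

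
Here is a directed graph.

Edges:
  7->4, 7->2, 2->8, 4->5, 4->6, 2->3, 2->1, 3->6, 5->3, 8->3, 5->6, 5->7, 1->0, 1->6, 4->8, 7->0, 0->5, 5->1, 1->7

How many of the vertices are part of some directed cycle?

6

A vertex is on a directed cycle iff it belongs to a strongly connected component of size ≥ 2 (or has a self-loop).
The vertices on cycles are {0, 1, 2, 4, 5, 7} — 6 in total.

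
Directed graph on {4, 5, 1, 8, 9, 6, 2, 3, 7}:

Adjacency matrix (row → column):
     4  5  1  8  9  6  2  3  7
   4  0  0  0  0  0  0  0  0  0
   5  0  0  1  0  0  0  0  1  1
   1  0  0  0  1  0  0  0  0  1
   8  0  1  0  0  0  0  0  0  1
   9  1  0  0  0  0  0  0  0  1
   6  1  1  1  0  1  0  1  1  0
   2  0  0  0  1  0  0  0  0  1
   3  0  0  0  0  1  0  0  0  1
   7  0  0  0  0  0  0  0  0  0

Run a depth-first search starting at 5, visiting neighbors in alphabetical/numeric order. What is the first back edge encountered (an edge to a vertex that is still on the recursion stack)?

8->5

DFS from 5 (visiting neighbors in alphabetical/numeric order); mark gray on enter, black on exit:
5 gray
  1 gray
    7 gray
    7 black
    8 gray
      8→5: 5 is gray → back edge
First back edge: 8 → 5.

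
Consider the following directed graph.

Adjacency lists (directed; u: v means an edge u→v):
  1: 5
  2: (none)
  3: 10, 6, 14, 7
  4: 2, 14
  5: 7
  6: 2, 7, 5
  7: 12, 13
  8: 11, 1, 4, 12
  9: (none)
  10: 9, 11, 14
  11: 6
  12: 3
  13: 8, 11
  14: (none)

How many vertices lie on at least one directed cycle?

10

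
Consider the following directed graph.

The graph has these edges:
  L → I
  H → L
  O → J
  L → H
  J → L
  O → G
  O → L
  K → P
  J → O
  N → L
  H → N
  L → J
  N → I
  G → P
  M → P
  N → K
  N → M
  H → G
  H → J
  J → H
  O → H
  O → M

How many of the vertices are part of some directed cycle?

5

A vertex is on a directed cycle iff it belongs to a strongly connected component of size ≥ 2 (or has a self-loop).
The vertices on cycles are {H, J, L, N, O} — 5 in total.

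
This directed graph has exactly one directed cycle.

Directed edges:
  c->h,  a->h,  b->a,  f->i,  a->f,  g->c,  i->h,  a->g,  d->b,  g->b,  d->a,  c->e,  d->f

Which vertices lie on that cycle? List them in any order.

DFS with gray/black marking from a:
a gray
  g gray
    b gray
      b→a: a is gray → back edge
Back edge closes the cycle a → g → b → a; its vertices are {a, b, g}.

a, b, g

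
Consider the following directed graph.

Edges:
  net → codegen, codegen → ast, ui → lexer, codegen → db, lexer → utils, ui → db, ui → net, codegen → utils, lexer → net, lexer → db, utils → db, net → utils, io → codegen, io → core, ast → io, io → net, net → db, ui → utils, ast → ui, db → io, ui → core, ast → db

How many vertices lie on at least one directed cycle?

A vertex is on a directed cycle iff it belongs to a strongly connected component of size ≥ 2 (or has a self-loop).
The vertices on cycles are {db, io, ui, ast, net, lexer, utils, codegen} — 8 in total.

8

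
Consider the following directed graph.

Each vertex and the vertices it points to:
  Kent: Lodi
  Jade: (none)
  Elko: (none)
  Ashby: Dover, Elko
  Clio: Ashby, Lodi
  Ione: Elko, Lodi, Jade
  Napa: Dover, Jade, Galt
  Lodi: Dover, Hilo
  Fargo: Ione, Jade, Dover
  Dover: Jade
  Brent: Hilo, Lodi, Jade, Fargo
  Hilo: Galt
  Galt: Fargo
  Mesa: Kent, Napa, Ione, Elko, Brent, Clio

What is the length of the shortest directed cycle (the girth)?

For each vertex v, BFS finds the shortest path from v back to v.
The shortest such closed walk is Ione → Lodi → Hilo → Galt → Fargo → Ione, length 5.

5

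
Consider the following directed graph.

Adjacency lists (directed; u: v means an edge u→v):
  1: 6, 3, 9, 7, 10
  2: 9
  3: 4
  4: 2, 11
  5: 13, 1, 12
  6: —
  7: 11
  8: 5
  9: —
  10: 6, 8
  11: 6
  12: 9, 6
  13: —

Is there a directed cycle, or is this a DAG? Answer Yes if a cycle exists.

Yes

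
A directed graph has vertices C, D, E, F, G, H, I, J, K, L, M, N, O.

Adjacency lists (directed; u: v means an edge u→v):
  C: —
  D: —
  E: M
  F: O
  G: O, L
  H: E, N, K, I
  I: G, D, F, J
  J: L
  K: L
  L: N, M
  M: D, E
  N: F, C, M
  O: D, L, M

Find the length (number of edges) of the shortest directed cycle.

2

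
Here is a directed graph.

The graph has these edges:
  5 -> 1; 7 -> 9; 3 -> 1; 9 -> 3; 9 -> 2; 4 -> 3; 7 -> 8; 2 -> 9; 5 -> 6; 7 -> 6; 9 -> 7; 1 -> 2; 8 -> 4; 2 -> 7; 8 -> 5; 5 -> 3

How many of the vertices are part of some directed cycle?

A vertex is on a directed cycle iff it belongs to a strongly connected component of size ≥ 2 (or has a self-loop).
The vertices on cycles are {1, 2, 3, 4, 5, 7, 8, 9} — 8 in total.

8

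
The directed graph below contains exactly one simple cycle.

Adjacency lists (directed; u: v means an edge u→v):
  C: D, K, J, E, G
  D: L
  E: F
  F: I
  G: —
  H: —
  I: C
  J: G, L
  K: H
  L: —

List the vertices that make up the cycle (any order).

C, E, F, I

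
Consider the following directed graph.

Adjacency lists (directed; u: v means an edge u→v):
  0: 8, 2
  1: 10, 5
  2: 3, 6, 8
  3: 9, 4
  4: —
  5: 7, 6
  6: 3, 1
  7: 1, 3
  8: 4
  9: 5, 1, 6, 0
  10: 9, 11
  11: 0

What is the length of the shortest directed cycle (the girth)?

For each vertex v, BFS finds the shortest path from v back to v.
The shortest such closed walk is 1 → 10 → 9 → 1, length 3.

3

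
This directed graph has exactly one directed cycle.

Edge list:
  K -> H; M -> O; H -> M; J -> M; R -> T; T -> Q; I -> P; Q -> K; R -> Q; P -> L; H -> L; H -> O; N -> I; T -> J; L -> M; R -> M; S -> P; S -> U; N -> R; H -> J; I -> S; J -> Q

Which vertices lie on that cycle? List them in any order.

H, J, K, Q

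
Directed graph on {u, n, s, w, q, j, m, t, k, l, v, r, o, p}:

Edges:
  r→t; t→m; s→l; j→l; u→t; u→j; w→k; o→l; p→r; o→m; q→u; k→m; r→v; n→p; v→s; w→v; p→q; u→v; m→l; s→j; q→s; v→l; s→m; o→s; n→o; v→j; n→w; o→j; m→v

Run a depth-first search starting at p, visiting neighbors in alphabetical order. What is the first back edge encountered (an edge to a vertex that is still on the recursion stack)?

DFS from p (visiting neighbors in alphabetical order); mark gray on enter, black on exit:
p gray
  q gray
    s gray
      j gray
        l gray
        l black
      j black
      s→l: l black — skip
      m gray
        m→l: l black — skip
        v gray
          v→j: j black — skip
          v→l: l black — skip
          v→s: s is gray → back edge
First back edge: v → s.

v→s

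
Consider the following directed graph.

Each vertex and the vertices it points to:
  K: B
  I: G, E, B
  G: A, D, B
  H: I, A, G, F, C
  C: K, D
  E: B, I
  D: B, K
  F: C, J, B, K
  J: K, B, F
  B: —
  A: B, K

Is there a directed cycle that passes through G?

No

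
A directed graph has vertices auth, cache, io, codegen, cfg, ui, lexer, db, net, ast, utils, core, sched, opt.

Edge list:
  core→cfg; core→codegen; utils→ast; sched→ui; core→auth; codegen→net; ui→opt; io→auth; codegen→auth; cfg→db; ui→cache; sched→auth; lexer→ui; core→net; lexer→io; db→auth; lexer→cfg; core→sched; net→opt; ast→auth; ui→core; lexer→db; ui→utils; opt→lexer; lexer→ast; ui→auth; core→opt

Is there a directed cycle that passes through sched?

sched is on a cycle iff sched can reach itself via ≥1 edge.
sched → ui → core → sched — yes.

Yes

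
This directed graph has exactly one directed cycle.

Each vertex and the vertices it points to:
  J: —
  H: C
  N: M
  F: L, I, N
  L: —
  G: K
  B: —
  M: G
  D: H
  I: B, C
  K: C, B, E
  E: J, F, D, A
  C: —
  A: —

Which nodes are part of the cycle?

E, F, G, K, M, N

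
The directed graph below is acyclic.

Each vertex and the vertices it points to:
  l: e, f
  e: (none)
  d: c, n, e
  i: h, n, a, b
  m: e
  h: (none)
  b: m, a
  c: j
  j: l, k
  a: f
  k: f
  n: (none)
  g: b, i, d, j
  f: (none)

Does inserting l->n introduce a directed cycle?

No

Adding l→n creates a cycle iff n can already reach l.
Explore from n: no path reaches l. The graph stays acyclic.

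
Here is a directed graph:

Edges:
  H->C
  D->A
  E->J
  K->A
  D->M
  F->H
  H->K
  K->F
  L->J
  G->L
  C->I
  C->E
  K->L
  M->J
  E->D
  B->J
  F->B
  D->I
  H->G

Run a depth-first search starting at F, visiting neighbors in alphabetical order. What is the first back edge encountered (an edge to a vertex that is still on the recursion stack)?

K→F

DFS from F (visiting neighbors in alphabetical order); mark gray on enter, black on exit:
F gray
  B gray
    J gray
    J black
  B black
  H gray
    C gray
      E gray
        D gray
          A gray
          A black
          I gray
          I black
          M gray
            M→J: J black — skip
          M black
        D black
        E→J: J black — skip
      E black
      C→I: I black — skip
    C black
    G gray
      L gray
        L→J: J black — skip
      L black
    G black
    K gray
      K→A: A black — skip
      K→F: F is gray → back edge
First back edge: K → F.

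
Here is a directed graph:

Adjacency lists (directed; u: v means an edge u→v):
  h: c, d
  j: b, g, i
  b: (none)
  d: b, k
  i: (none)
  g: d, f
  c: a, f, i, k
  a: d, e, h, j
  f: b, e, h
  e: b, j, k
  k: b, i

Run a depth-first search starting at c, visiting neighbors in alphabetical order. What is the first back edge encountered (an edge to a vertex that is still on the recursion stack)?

DFS from c (visiting neighbors in alphabetical order); mark gray on enter, black on exit:
c gray
  a gray
    d gray
      b gray
      b black
      k gray
        k→b: b black — skip
        i gray
        i black
      k black
    d black
    e gray
      e→b: b black — skip
      j gray
        j→b: b black — skip
        g gray
          g→d: d black — skip
          f gray
            f→b: b black — skip
            f→e: e is gray → back edge
First back edge: f → e.

f->e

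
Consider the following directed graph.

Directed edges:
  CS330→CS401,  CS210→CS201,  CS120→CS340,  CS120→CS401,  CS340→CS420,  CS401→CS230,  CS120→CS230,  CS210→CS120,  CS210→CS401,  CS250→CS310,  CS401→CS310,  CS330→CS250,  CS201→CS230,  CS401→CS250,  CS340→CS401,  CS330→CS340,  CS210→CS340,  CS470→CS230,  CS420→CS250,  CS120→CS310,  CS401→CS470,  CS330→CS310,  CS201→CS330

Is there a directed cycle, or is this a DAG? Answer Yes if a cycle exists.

No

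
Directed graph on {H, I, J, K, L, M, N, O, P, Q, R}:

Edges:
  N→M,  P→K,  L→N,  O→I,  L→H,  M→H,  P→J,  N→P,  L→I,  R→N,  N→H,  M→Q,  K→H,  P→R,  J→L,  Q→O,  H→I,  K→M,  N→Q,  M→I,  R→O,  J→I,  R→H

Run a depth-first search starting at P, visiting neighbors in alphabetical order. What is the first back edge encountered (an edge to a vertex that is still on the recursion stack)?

N->P

DFS from P (visiting neighbors in alphabetical order); mark gray on enter, black on exit:
P gray
  J gray
    I gray
    I black
    L gray
      H gray
        H→I: I black — skip
      H black
      L→I: I black — skip
      N gray
        N→H: H black — skip
        M gray
          M→H: H black — skip
          M→I: I black — skip
          Q gray
            O gray
              O→I: I black — skip
            O black
          Q black
        M black
        N→P: P is gray → back edge
First back edge: N → P.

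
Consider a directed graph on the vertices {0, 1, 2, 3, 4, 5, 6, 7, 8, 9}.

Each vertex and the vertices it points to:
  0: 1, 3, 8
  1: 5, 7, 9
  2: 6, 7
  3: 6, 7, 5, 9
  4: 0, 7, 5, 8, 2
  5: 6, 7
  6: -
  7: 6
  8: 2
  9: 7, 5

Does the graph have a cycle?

No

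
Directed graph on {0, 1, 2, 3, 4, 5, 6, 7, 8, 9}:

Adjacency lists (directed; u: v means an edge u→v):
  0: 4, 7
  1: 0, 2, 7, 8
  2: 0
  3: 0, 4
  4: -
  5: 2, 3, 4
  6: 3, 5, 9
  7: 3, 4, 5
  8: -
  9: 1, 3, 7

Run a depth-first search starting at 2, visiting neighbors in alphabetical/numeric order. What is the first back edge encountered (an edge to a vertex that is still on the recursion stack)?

3→0

DFS from 2 (visiting neighbors in alphabetical/numeric order); mark gray on enter, black on exit:
2 gray
  0 gray
    4 gray
    4 black
    7 gray
      3 gray
        3→0: 0 is gray → back edge
First back edge: 3 → 0.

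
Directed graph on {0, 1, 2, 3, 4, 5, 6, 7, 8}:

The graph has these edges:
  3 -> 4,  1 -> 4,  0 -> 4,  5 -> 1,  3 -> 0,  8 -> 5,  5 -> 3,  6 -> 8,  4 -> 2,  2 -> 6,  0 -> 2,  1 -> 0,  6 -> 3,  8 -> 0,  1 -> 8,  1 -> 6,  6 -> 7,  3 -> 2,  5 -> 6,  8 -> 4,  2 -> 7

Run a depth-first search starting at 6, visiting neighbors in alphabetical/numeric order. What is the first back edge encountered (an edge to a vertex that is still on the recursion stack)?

DFS from 6 (visiting neighbors in alphabetical/numeric order); mark gray on enter, black on exit:
6 gray
  3 gray
    0 gray
      2 gray
        2→6: 6 is gray → back edge
First back edge: 2 → 6.

2->6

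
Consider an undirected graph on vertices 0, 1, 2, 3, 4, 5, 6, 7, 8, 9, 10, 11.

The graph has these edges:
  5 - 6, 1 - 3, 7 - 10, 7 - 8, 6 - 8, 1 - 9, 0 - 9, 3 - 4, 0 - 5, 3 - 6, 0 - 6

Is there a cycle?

Yes

DFS, tracking each vertex's parent; an edge to a visited non-parent vertex closes a cycle.
Start from 7:
visit 7 (parent –)
  visit 8 (parent 7)
    8–7: parent, skip
    visit 6 (parent 8)
      visit 3 (parent 6)
        visit 1 (parent 3)
          visit 9 (parent 1)
            9–1: parent, skip
            visit 0 (parent 9)
              0–9: parent, skip
              0–6: 6 visited and ≠ parent → cycle
Cycle: 6 – 3 – 1 – 9 – 0 – 6.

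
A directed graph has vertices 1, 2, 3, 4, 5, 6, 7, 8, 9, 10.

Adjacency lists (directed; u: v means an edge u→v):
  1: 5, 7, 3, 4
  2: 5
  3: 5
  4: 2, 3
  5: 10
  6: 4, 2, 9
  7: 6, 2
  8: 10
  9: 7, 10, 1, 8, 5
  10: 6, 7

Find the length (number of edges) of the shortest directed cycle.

For each vertex v, BFS finds the shortest path from v back to v.
The shortest such closed walk is 6 → 9 → 10 → 6, length 3.

3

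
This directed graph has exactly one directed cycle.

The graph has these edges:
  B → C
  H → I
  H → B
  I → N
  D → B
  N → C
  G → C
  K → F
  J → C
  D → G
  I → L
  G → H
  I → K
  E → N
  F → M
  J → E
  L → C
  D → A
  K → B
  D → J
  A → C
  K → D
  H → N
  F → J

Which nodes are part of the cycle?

D, G, H, I, K

DFS with gray/black marking from K:
K gray
  B gray
    C gray
    C black
  B black
  D gray
    A gray
      A→C: C black — skip
    A black
    G gray
      G→C: C black — skip
      H gray
        I gray
          N gray
            N→C: C black — skip
          N black
          L gray
            L→C: C black — skip
          L black
          I→K: K is gray → back edge
Back edge closes the cycle K → D → G → H → I → K; its vertices are {D, G, H, I, K}.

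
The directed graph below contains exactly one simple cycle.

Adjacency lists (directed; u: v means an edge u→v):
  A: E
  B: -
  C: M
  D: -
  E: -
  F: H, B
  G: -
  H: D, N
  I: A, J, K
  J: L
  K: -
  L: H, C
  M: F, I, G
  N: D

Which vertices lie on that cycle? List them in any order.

C, I, J, L, M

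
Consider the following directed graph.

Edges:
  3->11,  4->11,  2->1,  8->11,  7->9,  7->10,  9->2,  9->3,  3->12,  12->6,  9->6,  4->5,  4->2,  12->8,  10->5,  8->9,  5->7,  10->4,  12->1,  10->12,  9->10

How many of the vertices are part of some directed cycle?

A vertex is on a directed cycle iff it belongs to a strongly connected component of size ≥ 2 (or has a self-loop).
The vertices on cycles are {3, 4, 5, 7, 8, 9, 10, 12} — 8 in total.

8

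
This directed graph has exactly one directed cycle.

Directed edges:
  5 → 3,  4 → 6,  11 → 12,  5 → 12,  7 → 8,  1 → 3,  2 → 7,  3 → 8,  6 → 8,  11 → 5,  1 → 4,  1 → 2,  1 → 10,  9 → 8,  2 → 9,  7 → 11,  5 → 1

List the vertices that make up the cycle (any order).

DFS with gray/black marking from 5:
5 gray
  1 gray
    10 gray
    10 black
    3 gray
      8 gray
      8 black
    3 black
    4 gray
      6 gray
        6→8: 8 black — skip
      6 black
    4 black
    2 gray
      9 gray
        9→8: 8 black — skip
      9 black
      7 gray
        11 gray
          11→5: 5 is gray → back edge
Back edge closes the cycle 5 → 1 → 2 → 7 → 11 → 5; its vertices are {1, 2, 5, 7, 11}.

1, 2, 5, 7, 11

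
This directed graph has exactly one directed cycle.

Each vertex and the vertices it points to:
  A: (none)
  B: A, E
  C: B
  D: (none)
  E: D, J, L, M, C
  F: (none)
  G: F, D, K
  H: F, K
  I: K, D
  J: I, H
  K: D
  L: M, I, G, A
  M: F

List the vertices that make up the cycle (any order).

B, C, E

DFS with gray/black marking from E:
E gray
  D gray
  D black
  J gray
    I gray
      K gray
        K→D: D black — skip
      K black
      I→D: D black — skip
    I black
    H gray
      F gray
      F black
      H→K: K black — skip
    H black
  J black
  L gray
    M gray
      M→F: F black — skip
    M black
    L→I: I black — skip
    G gray
      G→F: F black — skip
      G→D: D black — skip
      G→K: K black — skip
    G black
    A gray
    A black
  L black
  E→M: M black — skip
  C gray
    B gray
      B→A: A black — skip
      B→E: E is gray → back edge
Back edge closes the cycle E → C → B → E; its vertices are {B, C, E}.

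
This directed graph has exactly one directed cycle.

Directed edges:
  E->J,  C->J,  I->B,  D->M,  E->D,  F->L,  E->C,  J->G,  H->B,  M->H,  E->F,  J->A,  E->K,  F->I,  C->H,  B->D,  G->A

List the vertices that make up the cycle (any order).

B, D, H, M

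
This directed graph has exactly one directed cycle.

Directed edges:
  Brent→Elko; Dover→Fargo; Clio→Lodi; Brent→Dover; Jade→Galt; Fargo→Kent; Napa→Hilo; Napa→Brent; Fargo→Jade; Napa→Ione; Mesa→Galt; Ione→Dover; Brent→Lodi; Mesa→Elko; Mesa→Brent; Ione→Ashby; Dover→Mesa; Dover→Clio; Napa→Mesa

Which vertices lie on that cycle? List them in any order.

DFS with gray/black marking from Dover:
Dover gray
  Fargo gray
    Jade gray
      Galt gray
      Galt black
    Jade black
    Kent gray
    Kent black
  Fargo black
  Clio gray
    Lodi gray
    Lodi black
  Clio black
  Mesa gray
    Brent gray
      Brent→Dover: Dover is gray → back edge
Back edge closes the cycle Dover → Mesa → Brent → Dover; its vertices are {Mesa, Brent, Dover}.

Mesa, Brent, Dover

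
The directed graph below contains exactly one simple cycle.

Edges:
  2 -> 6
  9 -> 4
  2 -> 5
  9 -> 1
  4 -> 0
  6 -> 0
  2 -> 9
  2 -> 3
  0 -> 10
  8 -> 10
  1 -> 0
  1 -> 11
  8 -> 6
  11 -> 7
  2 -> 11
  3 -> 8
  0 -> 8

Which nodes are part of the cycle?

0, 6, 8

DFS with gray/black marking from 6:
6 gray
  0 gray
    8 gray
      10 gray
      10 black
      8→6: 6 is gray → back edge
Back edge closes the cycle 6 → 0 → 8 → 6; its vertices are {0, 6, 8}.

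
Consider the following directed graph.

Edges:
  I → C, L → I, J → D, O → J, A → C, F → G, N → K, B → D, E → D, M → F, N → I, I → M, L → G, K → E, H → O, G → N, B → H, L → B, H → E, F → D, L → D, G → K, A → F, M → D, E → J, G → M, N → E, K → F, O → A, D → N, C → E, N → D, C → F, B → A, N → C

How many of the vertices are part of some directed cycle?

A vertex is on a directed cycle iff it belongs to a strongly connected component of size ≥ 2 (or has a self-loop).
The vertices on cycles are {C, D, E, F, G, I, J, K, M, N} — 10 in total.

10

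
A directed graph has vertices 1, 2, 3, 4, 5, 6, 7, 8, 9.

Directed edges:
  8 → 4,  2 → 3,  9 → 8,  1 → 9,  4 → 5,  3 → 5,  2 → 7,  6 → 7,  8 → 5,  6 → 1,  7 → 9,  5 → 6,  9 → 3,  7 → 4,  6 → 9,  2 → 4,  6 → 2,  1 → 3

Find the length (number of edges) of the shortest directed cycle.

4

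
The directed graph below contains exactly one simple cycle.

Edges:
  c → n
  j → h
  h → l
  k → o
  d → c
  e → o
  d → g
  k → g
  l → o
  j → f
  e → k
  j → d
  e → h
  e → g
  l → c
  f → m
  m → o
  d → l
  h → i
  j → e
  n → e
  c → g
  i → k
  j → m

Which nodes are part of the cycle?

DFS with gray/black marking from e:
e gray
  h gray
    l gray
      o gray
      o black
      c gray
        n gray
          n→e: e is gray → back edge
Back edge closes the cycle e → h → l → c → n → e; its vertices are {c, e, h, l, n}.

c, e, h, l, n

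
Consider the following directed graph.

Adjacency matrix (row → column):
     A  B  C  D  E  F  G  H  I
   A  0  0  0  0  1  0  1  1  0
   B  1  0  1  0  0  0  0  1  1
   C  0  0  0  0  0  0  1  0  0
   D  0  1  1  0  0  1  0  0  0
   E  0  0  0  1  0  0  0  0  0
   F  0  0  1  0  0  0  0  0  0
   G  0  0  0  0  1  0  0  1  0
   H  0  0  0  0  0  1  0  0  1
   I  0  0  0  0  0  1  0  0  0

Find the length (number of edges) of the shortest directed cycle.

For each vertex v, BFS finds the shortest path from v back to v.
The shortest such closed walk is B → A → E → D → B, length 4.

4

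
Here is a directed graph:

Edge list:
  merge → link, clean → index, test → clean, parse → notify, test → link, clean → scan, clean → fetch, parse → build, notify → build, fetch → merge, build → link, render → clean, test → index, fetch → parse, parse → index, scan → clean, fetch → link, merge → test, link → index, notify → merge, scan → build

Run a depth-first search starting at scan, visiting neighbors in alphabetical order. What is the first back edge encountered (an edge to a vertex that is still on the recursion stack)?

DFS from scan (visiting neighbors in alphabetical order); mark gray on enter, black on exit:
scan gray
  build gray
    link gray
      index gray
      index black
    link black
  build black
  clean gray
    fetch gray
      fetch→link: link black — skip
      merge gray
        merge→link: link black — skip
        test gray
          test→clean: clean is gray → back edge
First back edge: test → clean.

test->clean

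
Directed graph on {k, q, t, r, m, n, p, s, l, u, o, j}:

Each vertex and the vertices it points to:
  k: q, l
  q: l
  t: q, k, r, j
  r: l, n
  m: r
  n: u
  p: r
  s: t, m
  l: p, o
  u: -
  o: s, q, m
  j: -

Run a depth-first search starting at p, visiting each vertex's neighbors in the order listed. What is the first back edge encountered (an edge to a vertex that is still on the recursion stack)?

DFS from p (visiting each vertex's neighbors in the order listed); mark gray on enter, black on exit:
p gray
  r gray
    l gray
      l→p: p is gray → back edge
First back edge: l → p.

l->p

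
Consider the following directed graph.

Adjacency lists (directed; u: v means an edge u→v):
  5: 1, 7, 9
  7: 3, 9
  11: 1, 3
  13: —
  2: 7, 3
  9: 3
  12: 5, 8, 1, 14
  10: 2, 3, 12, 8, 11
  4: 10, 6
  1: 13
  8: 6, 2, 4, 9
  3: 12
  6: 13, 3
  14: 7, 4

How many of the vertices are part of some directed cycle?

A vertex is on a directed cycle iff it belongs to a strongly connected component of size ≥ 2 (or has a self-loop).
The vertices on cycles are {2, 3, 4, 5, 6, 7, 8, 9, 10, 11, 12, 14} — 12 in total.

12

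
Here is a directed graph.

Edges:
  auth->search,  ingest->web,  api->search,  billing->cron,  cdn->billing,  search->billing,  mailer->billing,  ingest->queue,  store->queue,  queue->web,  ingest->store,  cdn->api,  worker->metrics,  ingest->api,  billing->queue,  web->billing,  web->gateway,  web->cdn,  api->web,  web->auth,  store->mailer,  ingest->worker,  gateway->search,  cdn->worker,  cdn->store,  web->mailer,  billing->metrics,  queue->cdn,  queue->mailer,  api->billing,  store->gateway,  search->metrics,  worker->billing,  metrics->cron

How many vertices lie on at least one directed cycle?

11

A vertex is on a directed cycle iff it belongs to a strongly connected component of size ≥ 2 (or has a self-loop).
The vertices on cycles are {api, cdn, web, auth, queue, store, mailer, search, worker, billing, gateway} — 11 in total.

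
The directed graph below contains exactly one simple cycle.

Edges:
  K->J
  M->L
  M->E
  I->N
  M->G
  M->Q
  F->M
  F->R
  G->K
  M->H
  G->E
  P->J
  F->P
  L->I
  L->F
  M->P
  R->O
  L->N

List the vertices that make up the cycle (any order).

DFS with gray/black marking from L:
L gray
  I gray
    N gray
    N black
  I black
  L→N: N black — skip
  F gray
    R gray
      O gray
      O black
    R black
    P gray
      J gray
      J black
    P black
    M gray
      Q gray
      Q black
      M→L: L is gray → back edge
Back edge closes the cycle L → F → M → L; its vertices are {F, L, M}.

F, L, M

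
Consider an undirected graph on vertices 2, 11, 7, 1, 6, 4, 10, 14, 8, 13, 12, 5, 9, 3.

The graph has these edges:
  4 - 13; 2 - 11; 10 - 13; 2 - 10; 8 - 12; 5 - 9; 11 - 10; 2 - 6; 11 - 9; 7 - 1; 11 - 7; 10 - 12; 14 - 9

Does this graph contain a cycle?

Yes

DFS, tracking each vertex's parent; an edge to a visited non-parent vertex closes a cycle.
Start from 1:
visit 1 (parent –)
  visit 7 (parent 1)
    visit 11 (parent 7)
      visit 9 (parent 11)
        visit 14 (parent 9)
          14–9: parent, skip
        9–11: parent, skip
        visit 5 (parent 9)
          5–9: parent, skip
      visit 2 (parent 11)
        visit 6 (parent 2)
          6–2: parent, skip
        2–11: parent, skip
        visit 10 (parent 2)
          visit 13 (parent 10)
            13–10: parent, skip
            visit 4 (parent 13)
              4–13: parent, skip
          visit 12 (parent 10)
            visit 8 (parent 12)
              8–12: parent, skip
            12–10: parent, skip
          10–11: 11 visited and ≠ parent → cycle
Cycle: 11 – 2 – 10 – 11.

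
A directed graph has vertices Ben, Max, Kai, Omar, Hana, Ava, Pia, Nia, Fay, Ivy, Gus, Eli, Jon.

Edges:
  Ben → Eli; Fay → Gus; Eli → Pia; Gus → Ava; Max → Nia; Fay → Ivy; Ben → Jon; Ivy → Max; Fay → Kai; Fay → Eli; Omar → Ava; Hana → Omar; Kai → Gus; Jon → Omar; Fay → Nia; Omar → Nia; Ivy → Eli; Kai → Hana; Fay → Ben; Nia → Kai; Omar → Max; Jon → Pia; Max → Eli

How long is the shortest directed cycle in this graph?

4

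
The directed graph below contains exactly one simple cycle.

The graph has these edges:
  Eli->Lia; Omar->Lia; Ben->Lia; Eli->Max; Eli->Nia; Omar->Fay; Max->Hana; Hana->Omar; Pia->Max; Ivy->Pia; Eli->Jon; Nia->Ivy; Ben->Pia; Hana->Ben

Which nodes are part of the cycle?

DFS with gray/black marking from Max:
Max gray
  Hana gray
    Omar gray
      Lia gray
      Lia black
      Fay gray
      Fay black
    Omar black
    Ben gray
      Pia gray
        Pia→Max: Max is gray → back edge
Back edge closes the cycle Max → Hana → Ben → Pia → Max; its vertices are {Ben, Max, Pia, Hana}.

Ben, Max, Pia, Hana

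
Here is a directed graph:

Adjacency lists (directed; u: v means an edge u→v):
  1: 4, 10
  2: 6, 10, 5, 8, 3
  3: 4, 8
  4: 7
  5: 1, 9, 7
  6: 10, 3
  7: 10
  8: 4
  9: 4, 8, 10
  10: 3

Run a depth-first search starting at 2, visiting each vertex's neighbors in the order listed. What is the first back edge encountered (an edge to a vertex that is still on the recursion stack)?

7->10

DFS from 2 (visiting each vertex's neighbors in the order listed); mark gray on enter, black on exit:
2 gray
  6 gray
    10 gray
      3 gray
        4 gray
          7 gray
            7→10: 10 is gray → back edge
First back edge: 7 → 10.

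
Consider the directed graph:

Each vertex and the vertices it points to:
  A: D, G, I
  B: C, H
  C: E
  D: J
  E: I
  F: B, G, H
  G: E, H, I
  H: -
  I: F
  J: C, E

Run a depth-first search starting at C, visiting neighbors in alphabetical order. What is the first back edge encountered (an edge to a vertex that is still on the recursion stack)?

B→C

DFS from C (visiting neighbors in alphabetical order); mark gray on enter, black on exit:
C gray
  E gray
    I gray
      F gray
        B gray
          B→C: C is gray → back edge
First back edge: B → C.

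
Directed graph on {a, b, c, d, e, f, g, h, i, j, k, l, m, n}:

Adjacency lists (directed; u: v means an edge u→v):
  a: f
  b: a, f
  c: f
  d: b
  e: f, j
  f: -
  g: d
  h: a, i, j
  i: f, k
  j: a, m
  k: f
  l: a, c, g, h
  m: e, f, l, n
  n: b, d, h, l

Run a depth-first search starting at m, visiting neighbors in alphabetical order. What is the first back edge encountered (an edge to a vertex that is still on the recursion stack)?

j->m

DFS from m (visiting neighbors in alphabetical order); mark gray on enter, black on exit:
m gray
  e gray
    f gray
    f black
    j gray
      a gray
        a→f: f black — skip
      a black
      j→m: m is gray → back edge
First back edge: j → m.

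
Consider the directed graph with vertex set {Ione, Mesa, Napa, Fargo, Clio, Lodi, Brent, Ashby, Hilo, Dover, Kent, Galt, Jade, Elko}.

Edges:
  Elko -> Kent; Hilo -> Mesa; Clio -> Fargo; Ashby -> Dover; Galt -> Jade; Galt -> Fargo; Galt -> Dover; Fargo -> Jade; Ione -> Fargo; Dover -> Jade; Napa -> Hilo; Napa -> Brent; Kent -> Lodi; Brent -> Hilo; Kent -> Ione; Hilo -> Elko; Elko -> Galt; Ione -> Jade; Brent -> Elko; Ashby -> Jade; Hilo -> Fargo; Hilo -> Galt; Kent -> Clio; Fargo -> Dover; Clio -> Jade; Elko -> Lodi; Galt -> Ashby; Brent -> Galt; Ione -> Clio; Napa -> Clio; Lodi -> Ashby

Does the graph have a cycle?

No

DFS with white/gray/black marking, starting from Hilo:
Hilo gray
  Galt gray
    Ashby gray
      Dover gray
        Jade gray
        Jade black
      Dover black
      Ashby→Jade: Jade black — skip
    Ashby black
    Fargo gray
      Fargo→Dover: Dover black — skip
      Fargo→Jade: Jade black — skip
    Fargo black
    Galt→Dover: Dover black — skip
    Galt→Jade: Jade black — skip
  Galt black
  Mesa gray
  Mesa black
  Elko gray
    Lodi gray
      Lodi→Ashby: Ashby black — skip
    Lodi black
    Kent gray
      Clio gray
        Clio→Fargo: Fargo black — skip
        Clio→Jade: Jade black — skip
      Clio black
      Ione gray
        Ione→Fargo: Fargo black — skip
        Ione→Clio: Clio black — skip
        Ione→Jade: Jade black — skip
      Ione black
      Kent→Lodi: Lodi black — skip
    Kent black
    Elko→Galt: Galt black — skip
  Elko black
  Hilo→Fargo: Fargo black — skip
Hilo black
Napa gray
  Brent gray
    Brent→Galt: Galt black — skip
    Brent→Hilo: Hilo black — skip
    Brent→Elko: Elko black — skip
  Brent black
  Napa→Hilo: Hilo black — skip
  Napa→Clio: Clio black — skip
Napa black
Every edge goes to a white or black vertex — no back edge, so the graph is acyclic.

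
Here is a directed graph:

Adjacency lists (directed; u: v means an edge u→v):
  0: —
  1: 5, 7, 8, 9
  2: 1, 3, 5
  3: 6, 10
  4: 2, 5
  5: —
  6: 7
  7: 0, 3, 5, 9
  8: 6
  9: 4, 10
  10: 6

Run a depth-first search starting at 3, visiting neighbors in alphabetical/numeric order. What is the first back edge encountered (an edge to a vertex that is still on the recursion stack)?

DFS from 3 (visiting neighbors in alphabetical/numeric order); mark gray on enter, black on exit:
3 gray
  6 gray
    7 gray
      0 gray
      0 black
      7→3: 3 is gray → back edge
First back edge: 7 → 3.

7→3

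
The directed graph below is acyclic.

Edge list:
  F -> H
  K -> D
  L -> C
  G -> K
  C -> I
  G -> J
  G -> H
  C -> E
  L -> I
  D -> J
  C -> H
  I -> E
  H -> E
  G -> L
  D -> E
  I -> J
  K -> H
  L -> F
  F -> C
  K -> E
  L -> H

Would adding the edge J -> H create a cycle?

No

Adding J→H creates a cycle iff H can already reach J.
Explore from H: no path reaches J. The graph stays acyclic.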